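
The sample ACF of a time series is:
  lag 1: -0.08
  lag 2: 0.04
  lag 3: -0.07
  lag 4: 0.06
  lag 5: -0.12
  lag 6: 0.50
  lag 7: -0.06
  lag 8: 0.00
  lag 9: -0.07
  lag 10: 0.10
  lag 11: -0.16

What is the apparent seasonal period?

The largest autocorrelation is r_6 = 0.50; the remaining lags stay at or below 0.10.
The dominant spike at lag 6 indicates a seasonal period of 6.

6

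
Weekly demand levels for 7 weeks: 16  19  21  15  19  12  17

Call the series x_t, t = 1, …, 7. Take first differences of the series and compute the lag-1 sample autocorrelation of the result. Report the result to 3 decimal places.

-0.662

First differences Δx: 3, 2, -6, 4, -7, 5
Mean of differences = 0.1667
Numerator Σ(Δx_t−Δx̄)(Δx_{t+1}−Δx̄) = -91.8611
Denominator Σ(Δx_t−Δx̄)² = 138.8333
r_1(Δx) = -91.8611 / 138.8333 = -0.662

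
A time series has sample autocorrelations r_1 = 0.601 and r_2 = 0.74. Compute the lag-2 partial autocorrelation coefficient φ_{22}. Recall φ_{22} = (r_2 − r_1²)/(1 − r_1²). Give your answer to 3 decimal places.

φ_{22} = (r_2 − r_1²) / (1 − r_1²)
r_1² = (0.601)² = 0.361201
Numerator = 0.74 − 0.3612 = 0.3788; denominator = 1 − 0.3612 = 0.6388
φ_{22} = 0.3788 / 0.6388 = 0.593

0.593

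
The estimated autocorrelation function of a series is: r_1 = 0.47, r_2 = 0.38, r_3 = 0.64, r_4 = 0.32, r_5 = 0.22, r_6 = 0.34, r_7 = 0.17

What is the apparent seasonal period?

3

The largest autocorrelation is r_3 = 0.64; the remaining lags stay at or below 0.47. The elevated value at lag 1 (0.47), dropping to 0.38 at lag 2, reflects decaying short-term dependence rather than seasonality.
The dominant spike at lag 3 indicates a seasonal period of 3.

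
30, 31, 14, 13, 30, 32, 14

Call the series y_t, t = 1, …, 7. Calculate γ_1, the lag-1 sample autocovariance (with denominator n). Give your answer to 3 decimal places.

-2.332

Mean ȳ = (30 + 31 + 14 + 13 + 30 + 32 + 14)/7 = 23.4286
Deviations: 6.5714, 7.5714, -9.4286, -10.4286, 6.5714, 8.5714, -9.4286
Σ_{t=1}^{6}(y_t−ȳ)(y_{t+1}−ȳ) = -16.3265
γ_1 = -16.3265 / 7 = -2.332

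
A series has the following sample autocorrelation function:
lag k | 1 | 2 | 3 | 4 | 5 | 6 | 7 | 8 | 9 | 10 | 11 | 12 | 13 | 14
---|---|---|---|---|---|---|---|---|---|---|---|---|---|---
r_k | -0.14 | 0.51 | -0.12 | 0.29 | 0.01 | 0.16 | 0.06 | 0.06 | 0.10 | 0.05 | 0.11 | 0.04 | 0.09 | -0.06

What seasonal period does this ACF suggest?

2

The largest autocorrelation is r_2 = 0.51, with weaker echoes at lags 4 (0.29) and 6 (0.16); the remaining lags stay at or below 0.11.
The dominant spike at lag 2 indicates a seasonal period of 2.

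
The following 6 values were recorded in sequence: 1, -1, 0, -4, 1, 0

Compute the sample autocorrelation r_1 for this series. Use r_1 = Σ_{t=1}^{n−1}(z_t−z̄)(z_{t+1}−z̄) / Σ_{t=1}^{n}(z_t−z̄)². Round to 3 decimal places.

-0.414

Mean z̄ = (1 − 1 + 0 − 4 + 1 + 0)/6 = -0.5000
Deviations from mean: 1.5000, -0.5000, 0.5000, -3.5000, 1.5000, 0.5000
Numerator Σ_{t=1}^{5}(z_t−z̄)(z_{t+1}−z̄) = -7.2500
Denominator Σ(z_t−z̄)² = 17.5000
r_1 = -7.2500 / 17.5000 = -0.414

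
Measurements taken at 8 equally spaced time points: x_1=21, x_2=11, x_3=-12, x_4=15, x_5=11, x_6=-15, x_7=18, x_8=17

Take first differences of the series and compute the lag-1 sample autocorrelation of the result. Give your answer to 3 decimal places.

First differences Δx: -10, -23, 27, -4, -26, 33, -1
Mean of differences = -0.5714
Numerator Σ(Δx_t−Δx̄)(Δx_{t+1}−Δx̄) = -1282.3265
Denominator Σ(Δx_t−Δx̄)² = 3137.7143
r_1(Δx) = -1282.3265 / 3137.7143 = -0.409

-0.409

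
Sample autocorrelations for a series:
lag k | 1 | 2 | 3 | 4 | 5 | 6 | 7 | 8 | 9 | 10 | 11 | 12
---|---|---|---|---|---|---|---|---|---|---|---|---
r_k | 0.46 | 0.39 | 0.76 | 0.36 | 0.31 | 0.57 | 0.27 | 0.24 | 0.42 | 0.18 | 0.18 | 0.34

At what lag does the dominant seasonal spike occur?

3

The largest autocorrelation is r_3 = 0.76, with a weaker echo at lag 6 (0.57); the remaining lags stay at or below 0.46. The elevated value at lag 1 (0.46), dropping to 0.39 at lag 2, reflects decaying short-term dependence rather than seasonality.
The dominant spike at lag 3 indicates a seasonal period of 3.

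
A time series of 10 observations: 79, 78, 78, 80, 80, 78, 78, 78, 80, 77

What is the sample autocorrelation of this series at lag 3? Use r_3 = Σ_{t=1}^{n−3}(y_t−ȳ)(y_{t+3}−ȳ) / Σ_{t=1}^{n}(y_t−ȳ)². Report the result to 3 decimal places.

-0.142

Mean ȳ = (79 + 78 + 78 + 80 + 80 + 78 + 78 + 78 + 80 + 77)/10 = 78.6000
Σ(y_t−ȳ)(y_{t+3}−ȳ) = (0.5600) + (-0.8400) + (0.3600) + (-0.8400) + (-0.8400) + (-0.8400) + (0.9600) = -1.4800
Denominator Σ(y_t−ȳ)² = 10.4000
r_3 = -1.4800 / 10.4000 = -0.142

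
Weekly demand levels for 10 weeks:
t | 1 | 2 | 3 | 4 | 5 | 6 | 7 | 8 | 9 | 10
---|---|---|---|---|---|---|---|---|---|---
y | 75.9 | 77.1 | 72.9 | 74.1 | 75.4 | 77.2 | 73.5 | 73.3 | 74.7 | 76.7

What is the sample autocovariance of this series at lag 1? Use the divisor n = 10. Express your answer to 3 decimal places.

Mean ȳ = (75.9 + 77.1 + 72.9 + 74.1 + 75.4 + 77.2 + 73.5 + 73.3 + 74.7 + 76.7)/10 = 75.0800
Σ_{t=1}^{9}(y_t−ȳ)(y_{t+1}−ȳ) = -0.7224
γ_1 = -0.7224 / 10 = -0.072

-0.072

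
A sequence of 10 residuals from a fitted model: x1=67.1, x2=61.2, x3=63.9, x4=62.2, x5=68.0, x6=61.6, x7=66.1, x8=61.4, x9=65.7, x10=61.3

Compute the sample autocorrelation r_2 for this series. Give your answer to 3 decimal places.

Mean x̄ = (67.1 + 61.2 + 63.9 + 62.2 + 68.0 + 61.6 + 66.1 + 61.4 + 65.7 + 61.3)/10 = 63.8500
Numerator Σ_{t=1}^{8}(x_t−x̄)(x_{t+2}−x̄) = 33.7150
Denominator Σ(x_t−x̄)² = 63.5850
r_2 = 33.7150 / 63.5850 = 0.530

0.530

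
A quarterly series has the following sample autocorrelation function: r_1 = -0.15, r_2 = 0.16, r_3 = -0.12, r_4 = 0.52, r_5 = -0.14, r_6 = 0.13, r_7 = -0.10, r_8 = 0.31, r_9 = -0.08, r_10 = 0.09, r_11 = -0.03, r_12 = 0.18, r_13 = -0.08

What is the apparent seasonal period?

4

The largest autocorrelation is r_4 = 0.52, with weaker echoes at lags 8 (0.31) and 12 (0.18); the remaining lags stay at or below 0.16.
The dominant spike at lag 4 indicates a seasonal period of 4.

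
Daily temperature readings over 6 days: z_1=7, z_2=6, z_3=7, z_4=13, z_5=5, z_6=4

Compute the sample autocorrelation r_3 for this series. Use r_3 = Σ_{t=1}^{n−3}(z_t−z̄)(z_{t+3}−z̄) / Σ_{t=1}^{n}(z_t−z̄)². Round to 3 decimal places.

0.040

Mean z̄ = (7 + 6 + 7 + 13 + 5 + 4)/6 = 7.0000
Deviations from mean: 0.0000, -1.0000, 0.0000, 6.0000, -2.0000, -3.0000
Σ(z_t−z̄)(z_{t+3}−z̄) = (0.0000) + (2.0000) + (0.0000) = 2.0000
Denominator Σ(z_t−z̄)² = 50.0000
r_3 = 2.0000 / 50.0000 = 0.040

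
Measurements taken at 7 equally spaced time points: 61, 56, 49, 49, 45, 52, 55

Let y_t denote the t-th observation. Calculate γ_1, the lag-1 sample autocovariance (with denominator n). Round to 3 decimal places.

8.239

Mean ȳ = (61 + 56 + 49 + 49 + 45 + 52 + 55)/7 = 52.4286
Σ_{t=1}^{6}(y_t−ȳ)(y_{t+1}−ȳ) = 57.6735
γ_1 = 57.6735 / 7 = 8.239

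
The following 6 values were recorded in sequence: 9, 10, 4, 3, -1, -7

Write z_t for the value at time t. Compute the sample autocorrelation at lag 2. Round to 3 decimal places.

Mean z̄ = (9 + 10 + 4 + 3 − 1 − 7)/6 = 3.0000
Numerator Σ_{t=1}^{4}(z_t−z̄)(z_{t+2}−z̄) = 2.0000
Denominator Σ(z_t−z̄)² = 202.0000
r_2 = 2.0000 / 202.0000 = 0.010

0.010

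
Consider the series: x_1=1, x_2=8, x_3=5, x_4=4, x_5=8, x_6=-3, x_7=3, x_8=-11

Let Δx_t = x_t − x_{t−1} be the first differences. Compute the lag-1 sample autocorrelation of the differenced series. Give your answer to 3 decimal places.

-0.558

First differences Δx: 7, -3, -1, 4, -11, 6, -14
Mean of differences = -1.7143
Numerator Σ(Δx_t−Δx̄)(Δx_{t+1}−Δx̄) = -227.5102
Denominator Σ(Δx_t−Δx̄)² = 407.4286
r_1(Δx) = -227.5102 / 407.4286 = -0.558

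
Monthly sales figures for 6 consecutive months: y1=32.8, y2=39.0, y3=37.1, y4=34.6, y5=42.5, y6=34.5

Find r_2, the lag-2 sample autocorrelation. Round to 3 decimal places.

0.010

Mean ȳ = (32.8 + 39.0 + 37.1 + 34.6 + 42.5 + 34.5)/6 = 36.7500
Deviations from mean: -3.9500, 2.2500, 0.3500, -2.1500, 5.7500, -2.2500
Numerator Σ_{t=1}^{4}(y_t−ȳ)(y_{t+2}−ȳ) = 0.6300
Denominator Σ(y_t−ȳ)² = 63.5350
r_2 = 0.6300 / 63.5350 = 0.010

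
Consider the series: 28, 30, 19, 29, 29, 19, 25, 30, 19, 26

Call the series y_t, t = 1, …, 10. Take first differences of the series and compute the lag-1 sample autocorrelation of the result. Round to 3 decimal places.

First differences Δy: 2, -11, 10, 0, -10, 6, 5, -11, 7
Mean of differences = -0.2222
Numerator Σ(Δy_t−Δȳ)(Δy_{t+1}−Δȳ) = -296.4938
Denominator Σ(Δy_t−Δȳ)² = 555.5556
r_1(Δy) = -296.4938 / 555.5556 = -0.534

-0.534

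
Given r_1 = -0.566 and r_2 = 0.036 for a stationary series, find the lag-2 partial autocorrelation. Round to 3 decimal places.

φ_{22} = (r_2 − r_1²) / (1 − r_1²)
r_1² = (-0.566)² = 0.320356
Numerator = 0.036 − 0.3204 = -0.2844; denominator = 1 − 0.3204 = 0.6796
φ_{22} = -0.2844 / 0.6796 = -0.418

-0.418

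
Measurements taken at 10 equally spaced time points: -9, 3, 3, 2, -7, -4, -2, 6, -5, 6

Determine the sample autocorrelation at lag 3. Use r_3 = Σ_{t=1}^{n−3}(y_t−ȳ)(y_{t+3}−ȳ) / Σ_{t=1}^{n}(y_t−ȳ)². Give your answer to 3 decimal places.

Mean ȳ = (-9 + 3 + 3 + 2 − 7 − 4 − 2 + 6 − 5 + 6)/10 = -0.7000
Σ(y_t−ȳ)(y_{t+3}−ȳ) = (-22.4100) + (-23.3100) + (-12.2100) + (-3.5100) + (-42.2100) + (14.1900) + (-8.7100) = -98.1700
Denominator Σ(y_t−ȳ)² = 264.1000
r_3 = -98.1700 / 264.1000 = -0.372

-0.372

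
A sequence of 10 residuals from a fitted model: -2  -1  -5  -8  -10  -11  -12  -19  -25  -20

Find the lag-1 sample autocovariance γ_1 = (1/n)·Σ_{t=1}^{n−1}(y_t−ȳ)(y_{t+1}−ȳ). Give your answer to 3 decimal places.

Mean ȳ = (-2 − 1 − 5 − 8 − 10 − 11 − 12 − 19 − 25 − 20)/10 = -11.3000
Σ_{t=1}^{9}(y_t−ȳ)(y_{t+1}−ȳ) = 416.0100
γ_1 = 416.0100 / 10 = 41.601

41.601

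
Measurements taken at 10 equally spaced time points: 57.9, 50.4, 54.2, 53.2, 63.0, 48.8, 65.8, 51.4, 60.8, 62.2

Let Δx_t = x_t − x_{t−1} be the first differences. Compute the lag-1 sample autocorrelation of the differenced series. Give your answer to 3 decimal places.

First differences Δx: -7.5, 3.8, -1.0, 9.8, -14.2, 17.0, -14.4, 9.4, 1.4
Mean of differences = 0.4778
Numerator Σ(Δx_t−Δx̄)(Δx_{t+1}−Δx̄) = -794.8572
Denominator Σ(Δx_t−Δx̄)² = 953.9956
r_1(Δx) = -794.8572 / 953.9956 = -0.833

-0.833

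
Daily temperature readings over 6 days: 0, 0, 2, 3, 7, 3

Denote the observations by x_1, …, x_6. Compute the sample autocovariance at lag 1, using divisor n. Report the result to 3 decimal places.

Mean x̄ = (0 + 0 + 2 + 3 + 7 + 3)/6 = 2.5000
Σ_{t=1}^{5}(x_t−x̄)(x_{t+1}−x̄) = 11.7500
γ_1 = 11.7500 / 6 = 1.958

1.958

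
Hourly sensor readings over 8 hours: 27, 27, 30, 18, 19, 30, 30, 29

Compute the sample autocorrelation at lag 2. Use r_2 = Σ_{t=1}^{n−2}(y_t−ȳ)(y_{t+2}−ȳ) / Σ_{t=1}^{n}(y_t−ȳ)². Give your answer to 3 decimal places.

Mean ȳ = (27 + 27 + 30 + 18 + 19 + 30 + 30 + 29)/8 = 26.2500
Deviations from mean: 0.7500, 0.7500, 3.7500, -8.2500, -7.2500, 3.7500, 3.7500, 2.7500
Numerator Σ_{t=1}^{6}(y_t−ȳ)(y_{t+2}−ȳ) = -78.3750
Denominator Σ(y_t−ȳ)² = 171.5000
r_2 = -78.3750 / 171.5000 = -0.457

-0.457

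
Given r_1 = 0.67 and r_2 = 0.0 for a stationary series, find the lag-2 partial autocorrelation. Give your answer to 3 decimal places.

φ_{22} = (r_2 − r_1²) / (1 − r_1²)
r_1² = (0.67)² = 0.4489
Numerator = 0.0 − 0.4489 = -0.4489; denominator = 1 − 0.4489 = 0.5511
φ_{22} = -0.4489 / 0.5511 = -0.815

-0.815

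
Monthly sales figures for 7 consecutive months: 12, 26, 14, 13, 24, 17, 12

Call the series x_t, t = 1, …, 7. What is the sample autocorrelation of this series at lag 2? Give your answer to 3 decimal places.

-0.376

Mean x̄ = (12 + 26 + 14 + 13 + 24 + 17 + 12)/7 = 16.8571
Numerator Σ_{t=1}^{5}(x_t−x̄)(x_{t+2}−x̄) = -77.0408
Denominator Σ(x_t−x̄)² = 204.8571
r_2 = -77.0408 / 204.8571 = -0.376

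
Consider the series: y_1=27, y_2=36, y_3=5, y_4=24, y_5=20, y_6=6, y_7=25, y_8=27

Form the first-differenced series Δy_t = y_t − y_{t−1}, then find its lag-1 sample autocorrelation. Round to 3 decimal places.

First differences Δy: 9, -31, 19, -4, -14, 19, 2
Mean of differences = 0.0000
Numerator Σ(Δy_t−Δȳ)(Δy_{t+1}−Δȳ) = -1116.0000
Denominator Σ(Δy_t−Δȳ)² = 1980.0000
r_1(Δy) = -1116.0000 / 1980.0000 = -0.564

-0.564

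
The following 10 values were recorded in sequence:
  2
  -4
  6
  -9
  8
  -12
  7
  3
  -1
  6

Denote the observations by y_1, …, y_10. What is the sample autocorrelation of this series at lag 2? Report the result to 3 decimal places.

Mean ȳ = (2 − 4 + 6 − 9 + 8 − 12 + 7 + 3 − 1 + 6)/10 = 0.6000
Numerator Σ_{t=1}^{8}(y_t−ȳ)(y_{t+2}−ȳ) = 232.4800
Denominator Σ(y_t−ȳ)² = 436.4000
r_2 = 232.4800 / 436.4000 = 0.533

0.533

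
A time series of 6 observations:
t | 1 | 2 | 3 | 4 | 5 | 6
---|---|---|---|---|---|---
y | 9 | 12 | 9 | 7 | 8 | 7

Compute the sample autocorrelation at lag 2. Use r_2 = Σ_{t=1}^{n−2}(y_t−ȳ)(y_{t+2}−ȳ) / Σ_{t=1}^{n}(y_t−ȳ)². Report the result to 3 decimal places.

Mean ȳ = (9 + 12 + 9 + 7 + 8 + 7)/6 = 8.6667
Σ(y_t−ȳ)(y_{t+2}−ȳ) = (0.1111) + (-5.5556) + (-0.2222) + (2.7778) = -2.8889
Denominator Σ(y_t−ȳ)² = 17.3333
r_2 = -2.8889 / 17.3333 = -0.167

-0.167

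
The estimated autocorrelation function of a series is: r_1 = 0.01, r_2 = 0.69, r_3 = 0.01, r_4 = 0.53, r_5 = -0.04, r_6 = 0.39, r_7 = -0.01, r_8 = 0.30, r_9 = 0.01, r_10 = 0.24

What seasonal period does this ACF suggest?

2

The largest autocorrelation is r_2 = 0.69, with weaker echoes at lags 4 (0.53), 6 (0.39), 8 (0.30) and 10 (0.24); the remaining lags stay at or below 0.01.
The dominant spike at lag 2 indicates a seasonal period of 2.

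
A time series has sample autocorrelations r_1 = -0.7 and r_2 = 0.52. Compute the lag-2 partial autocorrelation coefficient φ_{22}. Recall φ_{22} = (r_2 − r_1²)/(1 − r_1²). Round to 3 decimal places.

0.059

φ_{22} = (r_2 − r_1²) / (1 − r_1²)
r_1² = (-0.7)² = 0.49
Numerator = 0.52 − 0.4900 = 0.0300; denominator = 1 − 0.4900 = 0.5100
φ_{22} = 0.0300 / 0.5100 = 0.059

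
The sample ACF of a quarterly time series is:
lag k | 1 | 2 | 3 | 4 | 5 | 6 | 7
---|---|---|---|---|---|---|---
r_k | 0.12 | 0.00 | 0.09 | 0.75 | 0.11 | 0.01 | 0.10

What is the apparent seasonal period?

The largest autocorrelation is r_4 = 0.75; the remaining lags stay at or below 0.12.
The dominant spike at lag 4 indicates a seasonal period of 4.

4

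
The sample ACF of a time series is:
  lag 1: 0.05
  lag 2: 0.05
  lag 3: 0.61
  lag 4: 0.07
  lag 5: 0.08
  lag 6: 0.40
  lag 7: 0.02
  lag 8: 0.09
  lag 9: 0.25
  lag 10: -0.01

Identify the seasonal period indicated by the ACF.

3

The largest autocorrelation is r_3 = 0.61, with weaker echoes at lags 6 (0.40) and 9 (0.25); the remaining lags stay at or below 0.09.
The dominant spike at lag 3 indicates a seasonal period of 3.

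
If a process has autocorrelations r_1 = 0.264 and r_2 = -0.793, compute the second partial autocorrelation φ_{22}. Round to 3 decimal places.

φ_{22} = (r_2 − r_1²) / (1 − r_1²)
r_1² = (0.264)² = 0.069696
Numerator = -0.793 − 0.0697 = -0.8627; denominator = 1 − 0.0697 = 0.9303
φ_{22} = -0.8627 / 0.9303 = -0.927

-0.927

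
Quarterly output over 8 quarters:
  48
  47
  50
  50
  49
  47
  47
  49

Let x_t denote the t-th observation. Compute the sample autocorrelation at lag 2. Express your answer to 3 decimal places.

-0.487

Mean x̄ = (48 + 47 + 50 + 50 + 49 + 47 + 47 + 49)/8 = 48.3750
Deviations from mean: -0.3750, -1.3750, 1.6250, 1.6250, 0.6250, -1.3750, -1.3750, 0.6250
Σ(x_t−x̄)(x_{t+2}−x̄) = (-0.6094) + (-2.2344) + (1.0156) + (-2.2344) + (-0.8594) + (-0.8594) = -5.7813
Denominator Σ(x_t−x̄)² = 11.8750
r_2 = -5.7813 / 11.8750 = -0.487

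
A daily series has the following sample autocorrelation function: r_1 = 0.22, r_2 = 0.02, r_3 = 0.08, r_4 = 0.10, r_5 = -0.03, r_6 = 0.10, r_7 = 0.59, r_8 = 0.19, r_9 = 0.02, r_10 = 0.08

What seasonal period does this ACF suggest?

7

The largest autocorrelation is r_7 = 0.59; the remaining lags stay at or below 0.22. The elevated value at lag 1 (0.22), dropping to 0.02 at lag 2, reflects decaying short-term dependence rather than seasonality.
The dominant spike at lag 7 indicates a seasonal period of 7.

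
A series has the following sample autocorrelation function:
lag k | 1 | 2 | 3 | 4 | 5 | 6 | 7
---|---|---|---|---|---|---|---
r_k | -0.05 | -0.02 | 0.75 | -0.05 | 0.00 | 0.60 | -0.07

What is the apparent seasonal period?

The largest autocorrelation is r_3 = 0.75, with a weaker echo at lag 6 (0.60); the remaining lags stay at or below 0.00.
The dominant spike at lag 3 indicates a seasonal period of 3.

3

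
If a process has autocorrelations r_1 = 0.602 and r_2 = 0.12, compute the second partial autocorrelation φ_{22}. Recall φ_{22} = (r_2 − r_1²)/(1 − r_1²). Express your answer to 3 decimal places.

-0.380

φ_{22} = (r_2 − r_1²) / (1 − r_1²)
r_1² = (0.602)² = 0.362404
Numerator = 0.12 − 0.3624 = -0.2424; denominator = 1 − 0.3624 = 0.6376
φ_{22} = -0.2424 / 0.6376 = -0.380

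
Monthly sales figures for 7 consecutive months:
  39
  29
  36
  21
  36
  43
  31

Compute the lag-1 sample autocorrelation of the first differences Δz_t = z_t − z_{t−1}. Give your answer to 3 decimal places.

First differences Δz: -10, 7, -15, 15, 7, -12
Mean of differences = -1.3333
Numerator Σ(Δz_t−Δz̄)(Δz_{t+1}−Δz̄) = -362.1111
Denominator Σ(Δz_t−Δz̄)² = 781.3333
r_1(Δz) = -362.1111 / 781.3333 = -0.463

-0.463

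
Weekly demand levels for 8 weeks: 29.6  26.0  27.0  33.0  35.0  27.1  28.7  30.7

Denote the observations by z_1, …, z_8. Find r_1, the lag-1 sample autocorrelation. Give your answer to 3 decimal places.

0.097

Mean z̄ = (29.6 + 26.0 + 27.0 + 33.0 + 35.0 + 27.1 + 28.7 + 30.7)/8 = 29.6375
Numerator Σ_{t=1}^{7}(z_t−z̄)(z_{t+1}−z̄) = 6.6686
Denominator Σ(z_t−z̄)² = 68.6988
r_1 = 6.6686 / 68.6988 = 0.097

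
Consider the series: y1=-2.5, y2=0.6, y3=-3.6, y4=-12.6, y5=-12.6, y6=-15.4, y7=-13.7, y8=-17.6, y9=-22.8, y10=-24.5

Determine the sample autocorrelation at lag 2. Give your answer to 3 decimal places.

0.276

Mean ȳ = (-2.5 + 0.6 − 3.6 − 12.6 − 12.6 − 15.4 − 13.7 − 17.6 − 22.8 − 24.5)/10 = -12.4700
Numerator Σ_{t=1}^{8}(y_t−ȳ)(y_{t+2}−ȳ) = 175.5732
Denominator Σ(y_t−ȳ)² = 636.7810
r_2 = 175.5732 / 636.7810 = 0.276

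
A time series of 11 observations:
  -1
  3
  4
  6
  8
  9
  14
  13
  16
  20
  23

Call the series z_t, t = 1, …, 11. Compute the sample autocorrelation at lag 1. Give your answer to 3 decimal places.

Mean z̄ = (-1 + 3 + 4 + 6 + 8 + 9 + 14 + 13 + 16 + 20 + 23)/11 = 10.4545
Numerator Σ_{t=1}^{10}(z_t−z̄)(z_{t+1}−z̄) = 367.4298
Denominator Σ(z_t−z̄)² = 554.7273
r_1 = 367.4298 / 554.7273 = 0.662

0.662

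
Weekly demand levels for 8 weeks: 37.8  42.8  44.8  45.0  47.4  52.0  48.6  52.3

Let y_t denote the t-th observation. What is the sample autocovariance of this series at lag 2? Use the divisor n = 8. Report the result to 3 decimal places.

Mean ȳ = (37.8 + 42.8 + 44.8 + 45.0 + 47.4 + 52.0 + 48.6 + 52.3)/8 = 46.3375
Σ_{t=1}^{6}(y_t−ȳ)(y_{t+2}−ȳ) = 44.8172
γ_2 = 44.8172 / 8 = 5.602

5.602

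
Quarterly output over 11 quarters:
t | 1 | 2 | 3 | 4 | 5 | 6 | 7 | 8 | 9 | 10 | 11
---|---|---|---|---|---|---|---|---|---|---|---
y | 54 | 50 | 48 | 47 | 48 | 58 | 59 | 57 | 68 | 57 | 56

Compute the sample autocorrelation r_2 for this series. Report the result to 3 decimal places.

Mean ȳ = (54 + 50 + 48 + 47 + 48 + 58 + 59 + 57 + 68 + 57 + 56)/11 = 54.7273
Numerator Σ_{t=1}^{9}(y_t−ȳ)(y_{t+2}−ȳ) = 118.8512
Denominator Σ(y_t−ȳ)² = 390.1818
r_2 = 118.8512 / 390.1818 = 0.305

0.305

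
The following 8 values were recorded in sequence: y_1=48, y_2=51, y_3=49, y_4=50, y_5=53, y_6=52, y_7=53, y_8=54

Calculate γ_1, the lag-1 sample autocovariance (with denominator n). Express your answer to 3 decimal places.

1.180

Mean ȳ = (48 + 51 + 49 + 50 + 53 + 52 + 53 + 54)/8 = 51.2500
Σ_{t=1}^{7}(y_t−ȳ)(y_{t+1}−ȳ) = 9.4375
γ_1 = 9.4375 / 8 = 1.180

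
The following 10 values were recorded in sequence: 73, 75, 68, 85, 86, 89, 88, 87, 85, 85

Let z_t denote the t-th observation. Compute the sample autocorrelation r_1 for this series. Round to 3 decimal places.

Mean z̄ = (73 + 75 + 68 + 85 + 86 + 89 + 88 + 87 + 85 + 85)/10 = 82.1000
Numerator Σ_{t=1}^{9}(z_t−z̄)(z_{t+1}−z̄) = 254.2900
Denominator Σ(z_t−z̄)² = 478.9000
r_1 = 254.2900 / 478.9000 = 0.531

0.531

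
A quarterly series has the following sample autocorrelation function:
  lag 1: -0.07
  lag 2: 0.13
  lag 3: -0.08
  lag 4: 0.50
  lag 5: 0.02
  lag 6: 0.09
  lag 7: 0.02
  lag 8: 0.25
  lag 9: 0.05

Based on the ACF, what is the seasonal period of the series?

4

The largest autocorrelation is r_4 = 0.50, with a weaker echo at lag 8 (0.25); the remaining lags stay at or below 0.13.
The dominant spike at lag 4 indicates a seasonal period of 4.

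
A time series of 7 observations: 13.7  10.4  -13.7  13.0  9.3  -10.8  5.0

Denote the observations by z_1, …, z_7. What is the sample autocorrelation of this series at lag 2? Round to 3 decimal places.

Mean z̄ = (13.7 + 10.4 − 13.7 + 13.0 + 9.3 − 10.8 + 5.0)/7 = 3.8429
Deviations from mean: 9.8571, 6.5571, -17.5429, 9.1571, 5.4571, -14.6429, 1.1571
Σ(z_t−z̄)(z_{t+2}−z̄) = (-172.9224) + (60.0447) + (-95.7339) + (-134.0867) + (6.3147) = -336.3837
Denominator Σ(z_t−z̄)² = 777.2971
r_2 = -336.3837 / 777.2971 = -0.433

-0.433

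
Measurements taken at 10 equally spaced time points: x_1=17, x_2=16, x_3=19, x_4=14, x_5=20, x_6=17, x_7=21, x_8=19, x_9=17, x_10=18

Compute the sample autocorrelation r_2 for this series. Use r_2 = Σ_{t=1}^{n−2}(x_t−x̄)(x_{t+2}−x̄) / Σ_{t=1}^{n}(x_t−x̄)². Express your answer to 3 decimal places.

0.407

Mean x̄ = (17 + 16 + 19 + 14 + 20 + 17 + 21 + 19 + 17 + 18)/10 = 17.8000
Numerator Σ_{t=1}^{8}(x_t−x̄)(x_{t+2}−x̄) = 15.3200
Denominator Σ(x_t−x̄)² = 37.6000
r_2 = 15.3200 / 37.6000 = 0.407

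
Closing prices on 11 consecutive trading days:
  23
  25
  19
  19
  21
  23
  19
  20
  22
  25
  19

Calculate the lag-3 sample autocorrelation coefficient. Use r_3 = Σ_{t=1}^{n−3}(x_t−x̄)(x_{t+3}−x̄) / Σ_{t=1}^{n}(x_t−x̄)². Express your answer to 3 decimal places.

-0.129

Mean x̄ = (23 + 25 + 19 + 19 + 21 + 23 + 19 + 20 + 22 + 25 + 19)/11 = 21.3636
Numerator Σ_{t=1}^{8}(x_t−x̄)(x_{t+3}−x̄) = -7.3058
Denominator Σ(x_t−x̄)² = 56.5455
r_3 = -7.3058 / 56.5455 = -0.129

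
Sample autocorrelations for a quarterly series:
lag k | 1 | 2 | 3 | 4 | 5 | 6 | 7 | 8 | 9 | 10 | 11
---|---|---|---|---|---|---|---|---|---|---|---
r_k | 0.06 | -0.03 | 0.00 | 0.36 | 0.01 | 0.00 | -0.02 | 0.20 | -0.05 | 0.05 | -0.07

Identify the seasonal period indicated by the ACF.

The largest autocorrelation is r_4 = 0.36, with a weaker echo at lag 8 (0.20); the remaining lags stay at or below 0.06.
The dominant spike at lag 4 indicates a seasonal period of 4.

4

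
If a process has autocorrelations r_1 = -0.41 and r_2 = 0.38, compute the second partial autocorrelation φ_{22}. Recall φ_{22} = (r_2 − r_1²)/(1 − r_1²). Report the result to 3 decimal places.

0.255

φ_{22} = (r_2 − r_1²) / (1 − r_1²)
r_1² = (-0.41)² = 0.1681
Numerator = 0.38 − 0.1681 = 0.2119; denominator = 1 − 0.1681 = 0.8319
φ_{22} = 0.2119 / 0.8319 = 0.255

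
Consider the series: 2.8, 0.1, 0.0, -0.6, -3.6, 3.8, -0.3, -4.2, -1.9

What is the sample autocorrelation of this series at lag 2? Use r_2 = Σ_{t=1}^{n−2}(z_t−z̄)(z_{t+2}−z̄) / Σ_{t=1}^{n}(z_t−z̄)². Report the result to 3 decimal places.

Mean z̄ = (2.8 + 0.1 + 0.0 − 0.6 − 3.6 + 3.8 − 0.3 − 4.2 − 1.9)/9 = -0.4333
Σ(z_t−z̄)(z_{t+2}−z̄) = (1.4011) + (-0.0889) + (-1.3722) + (-0.7056) + (-0.4222) + (-15.9456) + (-0.1956) = -17.3289
Denominator Σ(z_t−z̄)² = 55.2600
r_2 = -17.3289 / 55.2600 = -0.314

-0.314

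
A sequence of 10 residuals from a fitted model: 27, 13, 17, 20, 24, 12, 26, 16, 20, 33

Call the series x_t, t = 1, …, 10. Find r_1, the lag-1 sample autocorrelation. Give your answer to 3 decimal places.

Mean x̄ = (27 + 13 + 17 + 20 + 24 + 12 + 26 + 16 + 20 + 33)/10 = 20.8000
Numerator Σ_{t=1}^{9}(x_t−x̄)(x_{t+1}−x̄) = -123.0400
Denominator Σ(x_t−x̄)² = 401.6000
r_1 = -123.0400 / 401.6000 = -0.306

-0.306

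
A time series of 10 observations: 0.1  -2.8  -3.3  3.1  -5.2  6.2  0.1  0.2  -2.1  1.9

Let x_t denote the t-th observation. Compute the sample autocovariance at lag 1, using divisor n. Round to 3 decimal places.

Mean x̄ = (0.1 − 2.8 − 3.3 + 3.1 − 5.2 + 6.2 + 0.1 + 0.2 − 2.1 + 1.9)/10 = -0.1800
Σ_{t=1}^{9}(x_t−x̄)(x_{t+1}−x̄) = -54.1164
γ_1 = -54.1164 / 10 = -5.412

-5.412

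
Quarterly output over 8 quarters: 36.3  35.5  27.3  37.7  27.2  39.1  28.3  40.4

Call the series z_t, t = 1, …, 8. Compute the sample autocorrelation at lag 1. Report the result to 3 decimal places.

-0.741

Mean z̄ = (36.3 + 35.5 + 27.3 + 37.7 + 27.2 + 39.1 + 28.3 + 40.4)/8 = 33.9750
Deviations from mean: 2.3250, 1.5250, -6.6750, 3.7250, -6.7750, 5.1250, -5.6750, 6.4250
Numerator Σ_{t=1}^{7}(z_t−z̄)(z_{t+1}−z̄) = -157.0031
Denominator Σ(z_t−z̄)² = 211.8150
r_1 = -157.0031 / 211.8150 = -0.741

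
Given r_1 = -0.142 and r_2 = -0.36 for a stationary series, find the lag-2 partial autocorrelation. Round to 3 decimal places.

φ_{22} = (r_2 − r_1²) / (1 − r_1²)
r_1² = (-0.142)² = 0.020164
Numerator = -0.36 − 0.0202 = -0.3802; denominator = 1 − 0.0202 = 0.9798
φ_{22} = -0.3802 / 0.9798 = -0.388

-0.388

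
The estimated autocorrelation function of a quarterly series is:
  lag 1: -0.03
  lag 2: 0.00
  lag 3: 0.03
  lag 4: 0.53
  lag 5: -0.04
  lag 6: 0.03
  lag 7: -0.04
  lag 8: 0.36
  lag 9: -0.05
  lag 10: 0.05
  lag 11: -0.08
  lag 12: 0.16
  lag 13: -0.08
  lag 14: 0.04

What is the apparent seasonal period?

4

The largest autocorrelation is r_4 = 0.53, with weaker echoes at lags 8 (0.36) and 12 (0.16); the remaining lags stay at or below 0.05.
The dominant spike at lag 4 indicates a seasonal period of 4.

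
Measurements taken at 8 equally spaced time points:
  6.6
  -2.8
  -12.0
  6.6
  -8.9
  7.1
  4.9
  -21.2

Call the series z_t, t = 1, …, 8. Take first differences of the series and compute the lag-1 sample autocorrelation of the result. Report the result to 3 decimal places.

First differences Δz: -9.4, -9.2, 18.6, -15.5, 16.0, -2.2, -26.1
Mean of differences = -3.9714
Numerator Σ(Δz_t−Δz̄)(Δz_{t+1}−Δz̄) = -583.9122
Denominator Σ(Δz_t−Δz̄)² = 1590.8543
r_1(Δz) = -583.9122 / 1590.8543 = -0.367

-0.367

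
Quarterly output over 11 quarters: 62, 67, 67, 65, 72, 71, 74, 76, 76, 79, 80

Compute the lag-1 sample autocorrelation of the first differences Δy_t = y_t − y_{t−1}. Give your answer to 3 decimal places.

-0.572

First differences Δy: 5, 0, -2, 7, -1, 3, 2, 0, 3, 1
Mean of differences = 1.8000
Numerator Σ(Δy_t−Δȳ)(Δy_{t+1}−Δȳ) = -39.8400
Denominator Σ(Δy_t−Δȳ)² = 69.6000
r_1(Δy) = -39.8400 / 69.6000 = -0.572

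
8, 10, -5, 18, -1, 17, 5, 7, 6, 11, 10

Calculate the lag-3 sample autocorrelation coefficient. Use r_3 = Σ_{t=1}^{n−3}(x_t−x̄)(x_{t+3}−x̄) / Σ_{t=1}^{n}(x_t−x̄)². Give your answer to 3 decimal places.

Mean x̄ = (8 + 10 − 5 + 18 − 1 + 17 + 5 + 7 + 6 + 11 + 10)/11 = 7.8182
Numerator Σ_{t=1}^{8}(x_t−x̄)(x_{t+3}−x̄) = -184.0083
Denominator Σ(x_t−x̄)² = 461.6364
r_3 = -184.0083 / 461.6364 = -0.399

-0.399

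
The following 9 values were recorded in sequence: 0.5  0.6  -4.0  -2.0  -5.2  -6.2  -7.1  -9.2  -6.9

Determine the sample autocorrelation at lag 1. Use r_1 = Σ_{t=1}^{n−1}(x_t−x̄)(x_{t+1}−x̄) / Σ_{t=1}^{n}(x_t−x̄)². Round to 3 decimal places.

0.596

Mean x̄ = (0.5 + 0.6 − 4.0 − 2.0 − 5.2 − 6.2 − 7.1 − 9.2 − 6.9)/9 = -4.3889
Numerator Σ_{t=1}^{8}(x_t−x̄)(x_{t+1}−x̄) = 56.8254
Denominator Σ(x_t−x̄)² = 95.3889
r_1 = 56.8254 / 95.3889 = 0.596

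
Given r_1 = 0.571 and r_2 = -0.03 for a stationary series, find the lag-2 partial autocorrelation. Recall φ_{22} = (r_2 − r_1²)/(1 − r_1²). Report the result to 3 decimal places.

φ_{22} = (r_2 − r_1²) / (1 − r_1²)
r_1² = (0.571)² = 0.326041
Numerator = -0.03 − 0.3260 = -0.3560; denominator = 1 − 0.3260 = 0.6740
φ_{22} = -0.3560 / 0.6740 = -0.528

-0.528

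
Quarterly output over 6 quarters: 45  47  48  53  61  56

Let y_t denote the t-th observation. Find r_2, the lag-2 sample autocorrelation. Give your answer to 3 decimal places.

-0.055

Mean ȳ = (45 + 47 + 48 + 53 + 61 + 56)/6 = 51.6667
Numerator Σ_{t=1}^{4}(y_t−ȳ)(y_{t+2}−ȳ) = -10.2222
Denominator Σ(y_t−ȳ)² = 187.3333
r_2 = -10.2222 / 187.3333 = -0.055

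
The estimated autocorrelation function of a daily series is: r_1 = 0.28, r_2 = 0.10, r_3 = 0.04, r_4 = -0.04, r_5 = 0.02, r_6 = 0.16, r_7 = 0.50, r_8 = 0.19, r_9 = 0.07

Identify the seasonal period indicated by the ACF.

7

The largest autocorrelation is r_7 = 0.50; the remaining lags stay at or below 0.28. The elevated value at lag 1 (0.28), dropping to 0.10 at lag 2, reflects decaying short-term dependence rather than seasonality.
The dominant spike at lag 7 indicates a seasonal period of 7.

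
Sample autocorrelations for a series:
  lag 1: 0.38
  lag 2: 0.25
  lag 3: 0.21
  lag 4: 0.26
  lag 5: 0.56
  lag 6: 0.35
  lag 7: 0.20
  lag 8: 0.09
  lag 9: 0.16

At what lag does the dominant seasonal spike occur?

The largest autocorrelation is r_5 = 0.56; the remaining lags stay at or below 0.38. The elevated value at lag 1 (0.38), dropping to 0.25 at lag 2, reflects decaying short-term dependence rather than seasonality.
The dominant spike at lag 5 indicates a seasonal period of 5.

5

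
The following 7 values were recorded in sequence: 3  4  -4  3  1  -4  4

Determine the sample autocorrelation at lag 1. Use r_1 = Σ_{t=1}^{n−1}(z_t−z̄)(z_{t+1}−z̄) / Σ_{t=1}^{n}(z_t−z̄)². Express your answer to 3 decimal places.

-0.447

Mean z̄ = (3 + 4 − 4 + 3 + 1 − 4 + 4)/7 = 1.0000
Deviations from mean: 2.0000, 3.0000, -5.0000, 2.0000, 0.0000, -5.0000, 3.0000
Σ(z_t−z̄)(z_{t+1}−z̄) = (6.0000) + (-15.0000) + (-10.0000) + (0.0000) + (0.0000) + (-15.0000) = -34.0000
Denominator Σ(z_t−z̄)² = 76.0000
r_1 = -34.0000 / 76.0000 = -0.447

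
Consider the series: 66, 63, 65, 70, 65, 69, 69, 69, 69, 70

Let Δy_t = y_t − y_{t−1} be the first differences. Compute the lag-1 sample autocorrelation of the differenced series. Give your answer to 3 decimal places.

-0.561

First differences Δy: -3, 2, 5, -5, 4, 0, 0, 0, 1
Mean of differences = 0.4444
Numerator Σ(Δy_t−Δȳ)(Δy_{t+1}−Δȳ) = -43.8642
Denominator Σ(Δy_t−Δȳ)² = 78.2222
r_1(Δy) = -43.8642 / 78.2222 = -0.561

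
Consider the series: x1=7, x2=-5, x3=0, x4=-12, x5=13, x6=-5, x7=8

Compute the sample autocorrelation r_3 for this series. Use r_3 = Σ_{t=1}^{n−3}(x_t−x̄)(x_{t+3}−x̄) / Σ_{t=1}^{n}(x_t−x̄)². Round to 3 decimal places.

-0.503

Mean x̄ = (7 − 5 + 0 − 12 + 13 − 5 + 8)/7 = 0.8571
Deviations from mean: 6.1429, -5.8571, -0.8571, -12.8571, 12.1429, -5.8571, 7.1429
Σ(x_t−x̄)(x_{t+3}−x̄) = (-78.9796) + (-71.1224) + (5.0204) + (-91.8367) = -236.9184
Denominator Σ(x_t−x̄)² = 470.8571
r_3 = -236.9184 / 470.8571 = -0.503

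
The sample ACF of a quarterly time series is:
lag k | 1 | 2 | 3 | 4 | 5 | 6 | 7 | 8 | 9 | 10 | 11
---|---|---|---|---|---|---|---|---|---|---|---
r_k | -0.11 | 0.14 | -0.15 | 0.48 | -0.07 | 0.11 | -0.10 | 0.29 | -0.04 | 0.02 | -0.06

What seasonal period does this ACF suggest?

The largest autocorrelation is r_4 = 0.48, with a weaker echo at lag 8 (0.29); the remaining lags stay at or below 0.14.
The dominant spike at lag 4 indicates a seasonal period of 4.

4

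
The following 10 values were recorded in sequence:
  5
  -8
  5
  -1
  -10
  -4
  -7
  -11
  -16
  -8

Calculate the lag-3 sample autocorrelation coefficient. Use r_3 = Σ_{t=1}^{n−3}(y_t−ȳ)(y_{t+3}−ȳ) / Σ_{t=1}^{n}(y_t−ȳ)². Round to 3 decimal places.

Mean ȳ = (5 − 8 + 5 − 1 − 10 − 4 − 7 − 11 − 16 − 8)/10 = -5.5000
Σ(y_t−ȳ)(y_{t+3}−ȳ) = (47.2500) + (11.2500) + (15.7500) + (-6.7500) + (24.7500) + (-15.7500) + (3.7500) = 80.2500
Denominator Σ(y_t−ȳ)² = 418.5000
r_3 = 80.2500 / 418.5000 = 0.192

0.192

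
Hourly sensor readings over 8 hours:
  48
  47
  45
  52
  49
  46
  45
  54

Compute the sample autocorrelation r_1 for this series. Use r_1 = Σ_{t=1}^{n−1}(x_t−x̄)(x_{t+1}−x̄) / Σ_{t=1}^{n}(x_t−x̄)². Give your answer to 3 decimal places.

-0.239

Mean x̄ = (48 + 47 + 45 + 52 + 49 + 46 + 45 + 54)/8 = 48.2500
Deviations from mean: -0.2500, -1.2500, -3.2500, 3.7500, 0.7500, -2.2500, -3.2500, 5.7500
Σ(x_t−x̄)(x_{t+1}−x̄) = (0.3125) + (4.0625) + (-12.1875) + (2.8125) + (-1.6875) + (7.3125) + (-18.6875) = -18.0625
Denominator Σ(x_t−x̄)² = 75.5000
r_1 = -18.0625 / 75.5000 = -0.239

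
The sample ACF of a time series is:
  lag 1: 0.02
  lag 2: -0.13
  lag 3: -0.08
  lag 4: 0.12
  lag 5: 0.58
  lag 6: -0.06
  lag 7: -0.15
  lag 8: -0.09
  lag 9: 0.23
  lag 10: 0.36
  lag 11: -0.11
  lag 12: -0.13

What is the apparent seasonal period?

The largest autocorrelation is r_5 = 0.58, with a weaker echo at lag 10 (0.36); the remaining lags stay at or below 0.23.
The dominant spike at lag 5 indicates a seasonal period of 5.

5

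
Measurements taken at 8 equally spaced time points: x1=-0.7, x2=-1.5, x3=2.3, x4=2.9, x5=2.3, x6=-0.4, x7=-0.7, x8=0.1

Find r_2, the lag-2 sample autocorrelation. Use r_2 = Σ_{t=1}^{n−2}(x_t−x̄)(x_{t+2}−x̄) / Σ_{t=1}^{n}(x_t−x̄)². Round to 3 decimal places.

-0.392

Mean x̄ = (-0.7 − 1.5 + 2.3 + 2.9 + 2.3 − 0.4 − 0.7 + 0.1)/8 = 0.5375
Numerator Σ_{t=1}^{6}(x_t−x̄)(x_{t+2}−x̄) = -7.8741
Denominator Σ(x_t−x̄)² = 20.0788
r_2 = -7.8741 / 20.0788 = -0.392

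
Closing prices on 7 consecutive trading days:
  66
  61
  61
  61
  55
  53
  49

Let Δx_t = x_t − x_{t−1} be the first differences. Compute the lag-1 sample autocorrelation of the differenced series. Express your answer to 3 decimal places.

-0.326

First differences Δx: -5, 0, 0, -6, -2, -4
Mean of differences = -2.8333
Numerator Σ(Δx_t−Δx̄)(Δx_{t+1}−Δx̄) = -10.6944
Denominator Σ(Δx_t−Δx̄)² = 32.8333
r_1(Δx) = -10.6944 / 32.8333 = -0.326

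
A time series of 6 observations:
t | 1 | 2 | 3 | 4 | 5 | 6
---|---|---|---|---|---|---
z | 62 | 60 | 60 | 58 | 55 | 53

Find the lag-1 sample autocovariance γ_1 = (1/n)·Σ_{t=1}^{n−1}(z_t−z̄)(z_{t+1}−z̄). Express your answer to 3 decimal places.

4.500

Mean z̄ = (62 + 60 + 60 + 58 + 55 + 53)/6 = 58.0000
Σ_{t=1}^{5}(z_t−z̄)(z_{t+1}−z̄) = 27.0000
γ_1 = 27.0000 / 6 = 4.500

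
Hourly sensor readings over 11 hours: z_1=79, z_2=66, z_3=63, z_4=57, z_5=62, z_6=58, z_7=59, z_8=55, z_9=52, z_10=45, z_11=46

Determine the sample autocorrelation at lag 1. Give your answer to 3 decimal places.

Mean z̄ = (79 + 66 + 63 + 57 + 62 + 58 + 59 + 55 + 52 + 45 + 46)/11 = 58.3636
Numerator Σ_{t=1}^{10}(z_t−z̄)(z_{t+1}−z̄) = 449.6860
Denominator Σ(z_t−z̄)² = 904.5455
r_1 = 449.6860 / 904.5455 = 0.497

0.497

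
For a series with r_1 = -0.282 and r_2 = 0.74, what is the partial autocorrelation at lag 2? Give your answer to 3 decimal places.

φ_{22} = (r_2 − r_1²) / (1 − r_1²)
r_1² = (-0.282)² = 0.079524
Numerator = 0.74 − 0.0795 = 0.6605; denominator = 1 − 0.0795 = 0.9205
φ_{22} = 0.6605 / 0.9205 = 0.718

0.718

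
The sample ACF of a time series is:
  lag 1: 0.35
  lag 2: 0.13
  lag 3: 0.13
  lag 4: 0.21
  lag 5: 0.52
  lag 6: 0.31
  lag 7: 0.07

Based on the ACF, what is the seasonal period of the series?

5

The largest autocorrelation is r_5 = 0.52; the remaining lags stay at or below 0.35. The elevated value at lag 1 (0.35), dropping to 0.13 at lag 2, reflects decaying short-term dependence rather than seasonality.
The dominant spike at lag 5 indicates a seasonal period of 5.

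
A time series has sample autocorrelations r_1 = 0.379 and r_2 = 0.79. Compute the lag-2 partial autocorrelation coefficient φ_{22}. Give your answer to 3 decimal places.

0.755

φ_{22} = (r_2 − r_1²) / (1 − r_1²)
r_1² = (0.379)² = 0.143641
Numerator = 0.79 − 0.1436 = 0.6464; denominator = 1 − 0.1436 = 0.8564
φ_{22} = 0.6464 / 0.8564 = 0.755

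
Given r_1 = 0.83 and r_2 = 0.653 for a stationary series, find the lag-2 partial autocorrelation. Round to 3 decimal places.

-0.115

φ_{22} = (r_2 − r_1²) / (1 − r_1²)
r_1² = (0.83)² = 0.6889
Numerator = 0.653 − 0.6889 = -0.0359; denominator = 1 − 0.6889 = 0.3111
φ_{22} = -0.0359 / 0.3111 = -0.115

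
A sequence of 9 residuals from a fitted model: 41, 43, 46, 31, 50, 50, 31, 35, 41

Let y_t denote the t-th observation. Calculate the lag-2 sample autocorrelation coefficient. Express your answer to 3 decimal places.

Mean ȳ = (41 + 43 + 46 + 31 + 50 + 50 + 31 + 35 + 41)/9 = 40.8889
Σ(y_t−ȳ)(y_{t+2}−ȳ) = (0.5679) + (-20.8765) + (46.5679) + (-90.0988) + (-90.0988) + (-53.6543) + (-1.0988) = -208.6914
Denominator Σ(y_t−ȳ)² = 426.8889
r_2 = -208.6914 / 426.8889 = -0.489

-0.489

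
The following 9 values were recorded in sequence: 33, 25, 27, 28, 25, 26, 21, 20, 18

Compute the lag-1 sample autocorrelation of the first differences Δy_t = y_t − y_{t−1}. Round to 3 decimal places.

First differences Δy: -8, 2, 1, -3, 1, -5, -1, -2
Mean of differences = -1.8750
Numerator Σ(Δy_t−Δȳ)(Δy_{t+1}−Δȳ) = -30.8906
Denominator Σ(Δy_t−Δȳ)² = 80.8750
r_1(Δy) = -30.8906 / 80.8750 = -0.382

-0.382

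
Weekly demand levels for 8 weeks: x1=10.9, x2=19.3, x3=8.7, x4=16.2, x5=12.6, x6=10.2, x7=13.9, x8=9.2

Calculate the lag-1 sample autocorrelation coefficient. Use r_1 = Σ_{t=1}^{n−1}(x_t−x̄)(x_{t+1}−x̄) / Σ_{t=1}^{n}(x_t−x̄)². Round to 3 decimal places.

-0.624

Mean x̄ = (10.9 + 19.3 + 8.7 + 16.2 + 12.6 + 10.2 + 13.9 + 9.2)/8 = 12.6250
Deviations from mean: -1.7250, 6.6750, -3.9250, 3.5750, -0.0250, -2.4250, 1.2750, -3.4250
Σ(x_t−x̄)(x_{t+1}−x̄) = (-11.5144) + (-26.1994) + (-14.0319) + (-0.0894) + (0.0606) + (-3.0919) + (-4.3669) = -59.2331
Denominator Σ(x_t−x̄)² = 94.9550
r_1 = -59.2331 / 94.9550 = -0.624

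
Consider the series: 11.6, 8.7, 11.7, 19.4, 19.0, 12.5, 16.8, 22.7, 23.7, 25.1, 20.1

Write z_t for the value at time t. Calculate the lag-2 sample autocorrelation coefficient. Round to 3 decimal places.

0.078

Mean z̄ = (11.6 + 8.7 + 11.7 + 19.4 + 19.0 + 12.5 + 16.8 + 22.7 + 23.7 + 25.1 + 20.1)/11 = 17.3909
Numerator Σ_{t=1}^{9}(z_t−z̄)(z_{t+2}−z̄) = 23.8862
Denominator Σ(z_t−z̄)² = 307.1091
r_2 = 23.8862 / 307.1091 = 0.078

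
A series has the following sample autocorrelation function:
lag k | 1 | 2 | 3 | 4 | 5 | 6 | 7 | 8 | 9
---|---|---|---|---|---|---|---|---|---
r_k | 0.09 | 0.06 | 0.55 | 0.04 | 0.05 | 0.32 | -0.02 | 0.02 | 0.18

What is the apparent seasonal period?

3

The largest autocorrelation is r_3 = 0.55, with weaker echoes at lags 6 (0.32) and 9 (0.18); the remaining lags stay at or below 0.09.
The dominant spike at lag 3 indicates a seasonal period of 3.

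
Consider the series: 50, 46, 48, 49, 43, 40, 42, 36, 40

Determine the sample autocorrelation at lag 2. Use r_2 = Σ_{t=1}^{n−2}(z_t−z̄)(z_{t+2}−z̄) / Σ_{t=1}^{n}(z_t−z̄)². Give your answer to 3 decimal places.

Mean z̄ = (50 + 46 + 48 + 49 + 43 + 40 + 42 + 36 + 40)/9 = 43.7778
Σ(z_t−z̄)(z_{t+2}−z̄) = (26.2716) + (11.6049) + (-3.2840) + (-19.7284) + (1.3827) + (29.3827) + (6.7160) = 52.3457
Denominator Σ(z_t−z̄)² = 181.5556
r_2 = 52.3457 / 181.5556 = 0.288

0.288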